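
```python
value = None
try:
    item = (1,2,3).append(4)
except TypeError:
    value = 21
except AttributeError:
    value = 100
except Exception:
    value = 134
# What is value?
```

Step-by-step execution trace:
1. `item = (1,2,3).append(4)` raises AttributeError.
2. `except TypeError` does not match AttributeError; skipped.
3. `except AttributeError` matches → value = 100.
4. Remaining except clauses are skipped.
Result: 100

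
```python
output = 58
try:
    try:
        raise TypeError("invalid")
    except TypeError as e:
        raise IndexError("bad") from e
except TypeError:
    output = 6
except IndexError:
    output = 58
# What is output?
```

Step-by-step execution trace:
1. Inner try raises TypeError; inner `except TypeError as e` catches it.
2. `raise IndexError(...) from e` raises IndexError (TypeError is attached as __cause__, but only IndexError is active).
3. Outer `except TypeError` does not match IndexError; skipped.
4. Outer `except IndexError` matches → output = 58.
Result: 58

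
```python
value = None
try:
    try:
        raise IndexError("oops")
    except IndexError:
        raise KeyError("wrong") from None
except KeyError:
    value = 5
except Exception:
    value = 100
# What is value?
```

Step-by-step execution trace:
1. Inner try raises IndexError; inner `except IndexError` catches it.
2. `raise KeyError(...) from None` raises KeyError (from None suppresses __context__, but the active exception is still KeyError).
3. Outer `except KeyError` matches → value = 5.
4. `except Exception` is not reached.
Result: 5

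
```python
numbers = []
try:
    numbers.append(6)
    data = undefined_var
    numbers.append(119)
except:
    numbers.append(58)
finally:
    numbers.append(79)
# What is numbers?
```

Step-by-step execution trace:
1. try: `numbers.append(6)` → numbers = [6].
2. `data = undefined_var` raises NameError; `numbers.append(119)` is not reached.
3. bare `except` matches → `numbers.append(58)` → numbers = [6, 58].
4. finally always runs: `numbers.append(79)` → numbers = [6, 58, 79].
Result: [6, 58, 79]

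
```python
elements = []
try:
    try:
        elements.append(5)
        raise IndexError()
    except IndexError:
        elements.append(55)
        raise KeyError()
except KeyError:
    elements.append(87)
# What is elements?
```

Step-by-step execution trace:
1. Inner try: `elements.append(5)` → elements = [5].
2. `raise IndexError()` raises IndexError.
3. Inner `except IndexError` matches → `elements.append(55)` → elements = [5, 55].
4. `raise KeyError()` raises KeyError; propagates to outer try.
5. Outer `except KeyError` matches → `elements.append(87)` → elements = [5, 55, 87].
Result: [5, 55, 87]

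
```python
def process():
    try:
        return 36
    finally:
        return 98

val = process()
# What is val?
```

Step-by-step execution trace:
1. `process()` enters try: `return 36` sets pending return value 36.
2. Before returning, `finally: return 98` runs and overrides the pending return.
3. process() returns 98 → val = 98.
Result: 98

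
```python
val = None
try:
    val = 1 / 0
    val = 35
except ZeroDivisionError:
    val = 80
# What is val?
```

Step-by-step execution trace:
1. `val = 1 / 0` raises ZeroDivisionError.
2. `val = 35` is not reached.
3. `except ZeroDivisionError` matches → val = 80.
Result: 80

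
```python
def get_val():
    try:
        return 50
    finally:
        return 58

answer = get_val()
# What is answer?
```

Step-by-step execution trace:
1. `get_val()` enters try: `return 50` sets pending return value 50.
2. Before returning, `finally: return 58` runs and overrides the pending return.
3. get_val() returns 58 → answer = 58.
Result: 58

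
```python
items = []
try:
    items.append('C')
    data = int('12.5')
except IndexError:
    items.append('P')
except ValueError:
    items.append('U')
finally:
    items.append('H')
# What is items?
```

Step-by-step execution trace:
1. try: `items.append('C')` → items = ['C'].
2. `data = int('12.5')` raises ValueError.
3. `except IndexError` does not match ValueError; skipped.
4. `except ValueError` matches → `items.append('U')` → items = ['C', 'U'].
5. finally always runs: `items.append('H')` → items = ['C', 'U', 'H'].
Result: ['C', 'U', 'H']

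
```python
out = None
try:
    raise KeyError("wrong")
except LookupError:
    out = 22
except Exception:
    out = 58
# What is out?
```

Step-by-step execution trace:
1. `raise KeyError(...)` raises KeyError.
2. `except LookupError` matches (KeyError is a subclass of LookupError) → out = 22.
3. `except Exception` is not reached.
Result: 22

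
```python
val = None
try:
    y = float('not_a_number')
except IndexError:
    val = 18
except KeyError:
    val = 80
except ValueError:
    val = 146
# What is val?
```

Step-by-step execution trace:
1. `y = float('not_a_number')` raises ValueError.
2. `except IndexError` does not match ValueError; skipped.
3. `except KeyError` does not match ValueError; skipped.
4. `except ValueError` matches → val = 146.
Result: 146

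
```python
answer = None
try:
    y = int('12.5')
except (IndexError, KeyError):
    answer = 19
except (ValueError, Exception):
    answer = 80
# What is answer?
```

Step-by-step execution trace:
1. `y = int('12.5')` raises ValueError.
2. `except (IndexError, KeyError)` does not match ValueError; skipped.
3. `except (ValueError, Exception)` matches (ValueError is in the tuple) → answer = 80.
Result: 80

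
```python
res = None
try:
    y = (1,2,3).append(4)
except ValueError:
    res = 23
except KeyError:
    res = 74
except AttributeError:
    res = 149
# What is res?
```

Step-by-step execution trace:
1. `y = (1,2,3).append(4)` raises AttributeError.
2. `except ValueError` does not match AttributeError; skipped.
3. `except KeyError` does not match AttributeError; skipped.
4. `except AttributeError` matches → res = 149.
Result: 149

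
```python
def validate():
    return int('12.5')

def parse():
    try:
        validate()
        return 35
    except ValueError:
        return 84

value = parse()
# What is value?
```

Step-by-step execution trace:
1. `parse()` calls `validate()`.
2. `validate()` evaluates `int('12.5')`, which raises ValueError; it propagates to the caller.
3. `return 35` is not reached.
4. `except ValueError` in parse matches → returns 84.
5. value = 84.
Result: 84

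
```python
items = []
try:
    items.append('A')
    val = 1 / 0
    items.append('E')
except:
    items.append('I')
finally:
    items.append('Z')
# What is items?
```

Step-by-step execution trace:
1. try: `items.append('A')` → items = ['A'].
2. `val = 1 / 0` raises ZeroDivisionError; `items.append('E')` is not reached.
3. bare `except` matches → `items.append('I')` → items = ['A', 'I'].
4. finally always runs: `items.append('Z')` → items = ['A', 'I', 'Z'].
Result: ['A', 'I', 'Z']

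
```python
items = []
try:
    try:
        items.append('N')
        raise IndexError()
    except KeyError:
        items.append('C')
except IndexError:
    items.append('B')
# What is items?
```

Step-by-step execution trace:
1. Inner try: `items.append('N')` → items = ['N'].
2. `raise IndexError()` raises IndexError.
3. Inner `except KeyError` does not match IndexError; exception propagates to outer try.
4. Outer `except IndexError` matches → `items.append('B')` → items = ['N', 'B'].
Result: ['N', 'B']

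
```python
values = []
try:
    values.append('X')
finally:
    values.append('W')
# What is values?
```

Step-by-step execution trace:
1. try: `values.append('X')` → values = ['X'].
2. The try body completes without raising.
3. finally always runs: `values.append('W')` → values = ['X', 'W'].
Result: ['X', 'W']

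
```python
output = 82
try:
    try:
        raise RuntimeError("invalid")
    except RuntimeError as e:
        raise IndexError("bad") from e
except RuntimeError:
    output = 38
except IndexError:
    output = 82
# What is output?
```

Step-by-step execution trace:
1. Inner try raises RuntimeError; inner `except RuntimeError as e` catches it.
2. `raise IndexError(...) from e` raises IndexError (RuntimeError is attached as __cause__, but only IndexError is active).
3. Outer `except RuntimeError` does not match IndexError; skipped.
4. Outer `except IndexError` matches → output = 82.
Result: 82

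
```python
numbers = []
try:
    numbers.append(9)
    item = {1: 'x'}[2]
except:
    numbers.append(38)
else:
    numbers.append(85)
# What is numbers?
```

Step-by-step execution trace:
1. try: `numbers.append(9)` → numbers = [9].
2. `item = {1: 'x'}[2]` raises KeyError.
3. bare `except` matches → `numbers.append(38)` → numbers = [9, 38].
4. `else` is skipped (an exception was raised).
Result: [9, 38]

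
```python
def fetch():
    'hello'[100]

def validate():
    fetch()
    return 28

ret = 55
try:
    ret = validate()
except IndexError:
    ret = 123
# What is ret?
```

Step-by-step execution trace:
1. ret starts at 55.
2. try: `validate()` calls `fetch()`.
3. `fetch()` evaluates `'hello'[100]`, which raises IndexError; it propagates through validate (uncaught).
4. `return 28` in validate is not reached; the assignment to ret does not complete.
5. `except IndexError` matches → ret = 123.
Result: 123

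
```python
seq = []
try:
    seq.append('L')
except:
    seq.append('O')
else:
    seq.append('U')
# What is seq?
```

Step-by-step execution trace:
1. try: `seq.append('L')` → seq = ['L']. No exception raised.
2. `except` is skipped.
3. `else` runs (try completed without exception): `seq.append('U')` → seq = ['L', 'U'].
Result: ['L', 'U']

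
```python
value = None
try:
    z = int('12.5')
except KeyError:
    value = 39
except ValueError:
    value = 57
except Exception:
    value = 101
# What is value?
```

Step-by-step execution trace:
1. `z = int('12.5')` raises ValueError.
2. `except KeyError` does not match ValueError; skipped.
3. `except ValueError` matches → value = 57.
4. Remaining except clauses are skipped.
Result: 57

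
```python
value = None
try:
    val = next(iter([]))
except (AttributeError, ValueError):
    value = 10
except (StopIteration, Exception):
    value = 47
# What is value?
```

Step-by-step execution trace:
1. `val = next(iter([]))` raises StopIteration.
2. `except (AttributeError, ValueError)` does not match StopIteration; skipped.
3. `except (StopIteration, Exception)` matches (StopIteration is in the tuple) → value = 47.
Result: 47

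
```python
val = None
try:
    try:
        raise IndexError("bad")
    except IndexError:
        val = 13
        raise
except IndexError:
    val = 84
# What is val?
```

Step-by-step execution trace:
1. Inner try: `raise IndexError("bad")` raises IndexError.
2. Inner `except IndexError` matches → val = 13.
3. bare `raise` re-raises the same IndexError.
4. Outer `except IndexError` matches → val = 84.
Result: 84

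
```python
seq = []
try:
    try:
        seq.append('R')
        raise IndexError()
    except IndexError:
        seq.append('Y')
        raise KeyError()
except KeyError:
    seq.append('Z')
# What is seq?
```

Step-by-step execution trace:
1. Inner try: `seq.append('R')` → seq = ['R'].
2. `raise IndexError()` raises IndexError.
3. Inner `except IndexError` matches → `seq.append('Y')` → seq = ['R', 'Y'].
4. `raise KeyError()` raises KeyError; propagates to outer try.
5. Outer `except KeyError` matches → `seq.append('Z')` → seq = ['R', 'Y', 'Z'].
Result: ['R', 'Y', 'Z']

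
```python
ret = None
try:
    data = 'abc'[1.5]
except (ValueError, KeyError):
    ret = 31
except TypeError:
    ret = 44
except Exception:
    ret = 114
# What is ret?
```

Step-by-step execution trace:
1. `data = 'abc'[1.5]` raises TypeError.
2. `except (ValueError, KeyError)` does not match TypeError; skipped.
3. `except TypeError` matches (exact type match) → ret = 44.
4. `except Exception` is not reached.
Result: 44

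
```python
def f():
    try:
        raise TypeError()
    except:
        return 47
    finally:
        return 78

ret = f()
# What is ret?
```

Step-by-step execution trace:
1. `f()` enters try: `raise TypeError()` raises TypeError.
2. bare `except` matches → `return 47` sets pending return value 47.
3. Before returning, `finally: return 78` runs and overrides the pending return.
4. f() returns 78 → ret = 78.
Result: 78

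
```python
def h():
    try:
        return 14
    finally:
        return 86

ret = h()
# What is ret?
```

Step-by-step execution trace:
1. `h()` enters try: `return 14` sets pending return value 14.
2. Before returning, `finally: return 86` runs and overrides the pending return.
3. h() returns 86 → ret = 86.
Result: 86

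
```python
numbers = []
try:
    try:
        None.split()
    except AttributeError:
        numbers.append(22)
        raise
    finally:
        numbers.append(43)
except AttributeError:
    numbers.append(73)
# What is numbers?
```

Step-by-step execution trace:
1. Inner try: `None.split()` raises AttributeError.
2. Inner `except AttributeError` matches → `numbers.append(22)` → numbers = [22].
3. bare `raise` re-raises AttributeError.
4. Inner `finally` runs during unwinding: `numbers.append(43)` → numbers = [22, 43].
5. Outer `except AttributeError` matches → `numbers.append(73)` → numbers = [22, 43, 73].
Result: [22, 43, 73]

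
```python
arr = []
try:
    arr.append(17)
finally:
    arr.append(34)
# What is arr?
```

Step-by-step execution trace:
1. try: `arr.append(17)` → arr = [17].
2. The try body completes without raising.
3. finally always runs: `arr.append(34)` → arr = [17, 34].
Result: [17, 34]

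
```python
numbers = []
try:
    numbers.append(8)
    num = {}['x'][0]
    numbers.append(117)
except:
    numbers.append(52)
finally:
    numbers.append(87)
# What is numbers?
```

Step-by-step execution trace:
1. try: `numbers.append(8)` → numbers = [8].
2. `num = {}['x'][0]` raises KeyError; `numbers.append(117)` is not reached.
3. bare `except` matches → `numbers.append(52)` → numbers = [8, 52].
4. finally always runs: `numbers.append(87)` → numbers = [8, 52, 87].
Result: [8, 52, 87]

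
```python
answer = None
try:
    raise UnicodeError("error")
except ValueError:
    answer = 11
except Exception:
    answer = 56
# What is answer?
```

Step-by-step execution trace:
1. `raise UnicodeError(...)` raises UnicodeError.
2. `except ValueError` matches (UnicodeError is a subclass of ValueError) → answer = 11.
3. `except Exception` is not reached.
Result: 11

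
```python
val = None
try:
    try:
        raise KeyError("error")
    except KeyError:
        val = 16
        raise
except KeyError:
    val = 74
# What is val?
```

Step-by-step execution trace:
1. Inner try: `raise KeyError("error")` raises KeyError.
2. Inner `except KeyError` matches → val = 16.
3. bare `raise` re-raises the same KeyError.
4. Outer `except KeyError` matches → val = 74.
Result: 74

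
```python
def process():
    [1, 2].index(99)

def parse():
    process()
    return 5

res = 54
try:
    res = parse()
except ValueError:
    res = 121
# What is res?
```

Step-by-step execution trace:
1. res starts at 54.
2. try: `parse()` calls `process()`.
3. `process()` evaluates `[1, 2].index(99)`, which raises ValueError; it propagates through parse (uncaught).
4. `return 5` in parse is not reached; the assignment to res does not complete.
5. `except ValueError` matches → res = 121.
Result: 121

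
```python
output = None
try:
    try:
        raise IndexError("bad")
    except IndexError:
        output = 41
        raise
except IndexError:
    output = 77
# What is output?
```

Step-by-step execution trace:
1. Inner try: `raise IndexError("bad")` raises IndexError.
2. Inner `except IndexError` matches → output = 41.
3. bare `raise` re-raises the same IndexError.
4. Outer `except IndexError` matches → output = 77.
Result: 77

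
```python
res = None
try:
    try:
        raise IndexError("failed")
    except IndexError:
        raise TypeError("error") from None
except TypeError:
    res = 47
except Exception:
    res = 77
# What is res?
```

Step-by-step execution trace:
1. Inner try raises IndexError; inner `except IndexError` catches it.
2. `raise TypeError(...) from None` raises TypeError (from None suppresses __context__, but the active exception is still TypeError).
3. Outer `except TypeError` matches → res = 47.
4. `except Exception` is not reached.
Result: 47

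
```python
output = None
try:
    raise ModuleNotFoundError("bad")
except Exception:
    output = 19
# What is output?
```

Step-by-step execution trace:
1. `raise ModuleNotFoundError(...)` raises ModuleNotFoundError.
2. `except Exception` matches (ModuleNotFoundError is a subclass of Exception) → output = 19.
Result: 19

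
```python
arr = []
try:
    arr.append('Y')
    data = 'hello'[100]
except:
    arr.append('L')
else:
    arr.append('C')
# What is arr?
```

Step-by-step execution trace:
1. try: `arr.append('Y')` → arr = ['Y'].
2. `data = 'hello'[100]` raises IndexError.
3. bare `except` matches → `arr.append('L')` → arr = ['Y', 'L'].
4. `else` is skipped (an exception was raised).
Result: ['Y', 'L']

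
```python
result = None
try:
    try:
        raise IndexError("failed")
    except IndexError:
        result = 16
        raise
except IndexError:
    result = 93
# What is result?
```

Step-by-step execution trace:
1. Inner try: `raise IndexError("failed")` raises IndexError.
2. Inner `except IndexError` matches → result = 16.
3. bare `raise` re-raises the same IndexError.
4. Outer `except IndexError` matches → result = 93.
Result: 93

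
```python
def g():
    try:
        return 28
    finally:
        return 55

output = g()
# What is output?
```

Step-by-step execution trace:
1. `g()` enters try: `return 28` sets pending return value 28.
2. Before returning, `finally: return 55` runs and overrides the pending return.
3. g() returns 55 → output = 55.
Result: 55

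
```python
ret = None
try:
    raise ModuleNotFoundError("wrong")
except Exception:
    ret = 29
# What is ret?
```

Step-by-step execution trace:
1. `raise ModuleNotFoundError(...)` raises ModuleNotFoundError.
2. `except Exception` matches (ModuleNotFoundError is a subclass of Exception) → ret = 29.
Result: 29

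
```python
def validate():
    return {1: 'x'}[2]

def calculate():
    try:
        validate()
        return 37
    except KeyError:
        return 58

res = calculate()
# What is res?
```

Step-by-step execution trace:
1. `calculate()` calls `validate()`.
2. `validate()` evaluates `{1: 'x'}[2]`, which raises KeyError; it propagates to the caller.
3. `return 37` is not reached.
4. `except KeyError` in calculate matches → returns 58.
5. res = 58.
Result: 58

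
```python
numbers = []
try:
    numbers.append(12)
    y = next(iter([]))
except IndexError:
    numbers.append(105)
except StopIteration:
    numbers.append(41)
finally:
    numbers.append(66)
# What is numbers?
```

Step-by-step execution trace:
1. try: `numbers.append(12)` → numbers = [12].
2. `y = next(iter([]))` raises StopIteration.
3. `except IndexError` does not match StopIteration; skipped.
4. `except StopIteration` matches → `numbers.append(41)` → numbers = [12, 41].
5. finally always runs: `numbers.append(66)` → numbers = [12, 41, 66].
Result: [12, 41, 66]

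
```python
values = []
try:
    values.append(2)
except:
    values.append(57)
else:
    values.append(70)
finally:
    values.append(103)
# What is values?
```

Step-by-step execution trace:
1. try: `values.append(2)` → values = [2]. No exception raised.
2. `except` is skipped.
3. `else` runs: `values.append(70)` → values = [2, 70].
4. `finally` always runs: `values.append(103)` → values = [2, 70, 103].
Result: [2, 70, 103]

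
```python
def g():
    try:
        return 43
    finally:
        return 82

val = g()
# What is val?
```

Step-by-step execution trace:
1. `g()` enters try: `return 43` sets pending return value 43.
2. Before returning, `finally: return 82` runs and overrides the pending return.
3. g() returns 82 → val = 82.
Result: 82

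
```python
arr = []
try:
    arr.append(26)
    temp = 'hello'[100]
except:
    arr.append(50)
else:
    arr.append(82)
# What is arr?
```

Step-by-step execution trace:
1. try: `arr.append(26)` → arr = [26].
2. `temp = 'hello'[100]` raises IndexError.
3. bare `except` matches → `arr.append(50)` → arr = [26, 50].
4. `else` is skipped (an exception was raised).
Result: [26, 50]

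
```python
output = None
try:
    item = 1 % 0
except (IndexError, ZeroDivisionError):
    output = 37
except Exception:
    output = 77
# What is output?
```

Step-by-step execution trace:
1. `item = 1 % 0` raises ZeroDivisionError.
2. `except (IndexError, ZeroDivisionError)` matches (ZeroDivisionError is in the tuple) → output = 37.
3. `except Exception` is not reached.
Result: 37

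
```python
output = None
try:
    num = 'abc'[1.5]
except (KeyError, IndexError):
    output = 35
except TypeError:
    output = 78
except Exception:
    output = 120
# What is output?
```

Step-by-step execution trace:
1. `num = 'abc'[1.5]` raises TypeError.
2. `except (KeyError, IndexError)` does not match TypeError; skipped.
3. `except TypeError` matches (exact type match) → output = 78.
4. `except Exception` is not reached.
Result: 78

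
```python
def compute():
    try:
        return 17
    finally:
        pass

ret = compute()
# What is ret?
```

Step-by-step execution trace:
1. `compute()` enters try: `return 17` sets pending return value 17.
2. Before returning, `finally: pass` runs (no effect).
3. compute() returns 17 → ret = 17.
Result: 17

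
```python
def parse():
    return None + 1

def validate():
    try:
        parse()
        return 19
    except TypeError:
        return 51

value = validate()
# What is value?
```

Step-by-step execution trace:
1. `validate()` calls `parse()`.
2. `parse()` evaluates `None + 1`, which raises TypeError; it propagates to the caller.
3. `return 19` is not reached.
4. `except TypeError` in validate matches → returns 51.
5. value = 51.
Result: 51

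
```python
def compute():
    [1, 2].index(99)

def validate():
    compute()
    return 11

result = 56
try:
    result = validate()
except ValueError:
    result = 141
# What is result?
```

Step-by-step execution trace:
1. result starts at 56.
2. try: `validate()` calls `compute()`.
3. `compute()` evaluates `[1, 2].index(99)`, which raises ValueError; it propagates through validate (uncaught).
4. `return 11` in validate is not reached; the assignment to result does not complete.
5. `except ValueError` matches → result = 141.
Result: 141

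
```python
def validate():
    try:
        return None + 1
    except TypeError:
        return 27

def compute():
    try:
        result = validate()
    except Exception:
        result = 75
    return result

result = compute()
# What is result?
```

Step-by-step execution trace:
1. `compute()` calls `validate()`.
2. In validate: `None + 1` raises TypeError; `except TypeError` catches it → returns 27.
3. In compute: `result = validate()` → result = 27. No exception reaches compute.
4. `except Exception` is skipped; compute returns 27.
5. result = 27.
Result: 27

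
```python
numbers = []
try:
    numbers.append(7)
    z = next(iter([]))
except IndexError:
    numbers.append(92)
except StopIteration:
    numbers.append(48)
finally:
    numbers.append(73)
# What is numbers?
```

Step-by-step execution trace:
1. try: `numbers.append(7)` → numbers = [7].
2. `z = next(iter([]))` raises StopIteration.
3. `except IndexError` does not match StopIteration; skipped.
4. `except StopIteration` matches → `numbers.append(48)` → numbers = [7, 48].
5. finally always runs: `numbers.append(73)` → numbers = [7, 48, 73].
Result: [7, 48, 73]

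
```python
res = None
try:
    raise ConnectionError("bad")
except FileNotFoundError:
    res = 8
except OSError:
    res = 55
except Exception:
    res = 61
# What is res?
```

Step-by-step execution trace:
1. `raise ConnectionError(...)` raises ConnectionError.
2. `except FileNotFoundError` does not match (ConnectionError is not a subclass of FileNotFoundError); skipped.
3. `except OSError` matches (ConnectionError is a subclass of OSError) → res = 55.
4. `except Exception` is not reached.
Result: 55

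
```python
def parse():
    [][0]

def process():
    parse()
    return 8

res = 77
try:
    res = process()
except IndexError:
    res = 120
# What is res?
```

Step-by-step execution trace:
1. res starts at 77.
2. try: `process()` calls `parse()`.
3. `parse()` evaluates `[][0]`, which raises IndexError; it propagates through process (uncaught).
4. `return 8` in process is not reached; the assignment to res does not complete.
5. `except IndexError` matches → res = 120.
Result: 120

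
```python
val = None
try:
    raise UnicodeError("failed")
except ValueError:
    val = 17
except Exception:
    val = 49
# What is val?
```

Step-by-step execution trace:
1. `raise UnicodeError(...)` raises UnicodeError.
2. `except ValueError` matches (UnicodeError is a subclass of ValueError) → val = 17.
3. `except Exception` is not reached.
Result: 17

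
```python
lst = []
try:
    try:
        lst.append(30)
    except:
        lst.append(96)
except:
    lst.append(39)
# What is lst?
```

Step-by-step execution trace:
1. Inner try: `lst.append(30)` → lst = [30]. No exception raised.
2. Inner `except` is skipped.
3. Inner try completes normally; outer `except` is skipped.
Result: [30]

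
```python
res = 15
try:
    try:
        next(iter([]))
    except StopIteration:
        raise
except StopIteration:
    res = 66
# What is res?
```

Step-by-step execution trace:
1. Inner try: `next(iter([]))` raises StopIteration.
2. Inner `except StopIteration` matches; bare `raise` re-raises the same StopIteration.
3. Outer `except StopIteration` matches → res = 66.
Result: 66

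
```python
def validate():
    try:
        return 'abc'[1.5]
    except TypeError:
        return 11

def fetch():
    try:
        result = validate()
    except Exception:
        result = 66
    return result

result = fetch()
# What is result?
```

Step-by-step execution trace:
1. `fetch()` calls `validate()`.
2. In validate: `'abc'[1.5]` raises TypeError; `except TypeError` catches it → returns 11.
3. In fetch: `result = validate()` → result = 11. No exception reaches fetch.
4. `except Exception` is skipped; fetch returns 11.
5. result = 11.
Result: 11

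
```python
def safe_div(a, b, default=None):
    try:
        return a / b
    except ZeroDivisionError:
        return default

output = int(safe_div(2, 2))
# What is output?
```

Step-by-step execution trace:
1. `safe_div(2, 2)` enters try: `return 2 / 2` → returns 1.0. No exception raised.
2. `except ZeroDivisionError` is skipped.
3. `int(1.0)` → 1 → output = 1.
Result: 1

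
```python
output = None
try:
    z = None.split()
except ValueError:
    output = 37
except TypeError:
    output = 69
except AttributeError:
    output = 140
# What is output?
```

Step-by-step execution trace:
1. `z = None.split()` raises AttributeError.
2. `except ValueError` does not match AttributeError; skipped.
3. `except TypeError` does not match AttributeError; skipped.
4. `except AttributeError` matches → output = 140.
Result: 140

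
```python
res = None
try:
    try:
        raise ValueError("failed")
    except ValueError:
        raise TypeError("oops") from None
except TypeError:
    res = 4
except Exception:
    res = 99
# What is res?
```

Step-by-step execution trace:
1. Inner try raises ValueError; inner `except ValueError` catches it.
2. `raise TypeError(...) from None` raises TypeError (from None suppresses __context__, but the active exception is still TypeError).
3. Outer `except TypeError` matches → res = 4.
4. `except Exception` is not reached.
Result: 4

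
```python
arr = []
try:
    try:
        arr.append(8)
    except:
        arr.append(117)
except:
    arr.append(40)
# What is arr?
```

Step-by-step execution trace:
1. Inner try: `arr.append(8)` → arr = [8]. No exception raised.
2. Inner `except` is skipped.
3. Inner try completes normally; outer `except` is skipped.
Result: [8]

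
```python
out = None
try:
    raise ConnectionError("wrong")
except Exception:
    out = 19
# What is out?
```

Step-by-step execution trace:
1. `raise ConnectionError(...)` raises ConnectionError.
2. `except Exception` matches (ConnectionError is a subclass of Exception) → out = 19.
Result: 19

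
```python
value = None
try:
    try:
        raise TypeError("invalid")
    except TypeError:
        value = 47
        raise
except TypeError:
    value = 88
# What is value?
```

Step-by-step execution trace:
1. Inner try: `raise TypeError("invalid")` raises TypeError.
2. Inner `except TypeError` matches → value = 47.
3. bare `raise` re-raises the same TypeError.
4. Outer `except TypeError` matches → value = 88.
Result: 88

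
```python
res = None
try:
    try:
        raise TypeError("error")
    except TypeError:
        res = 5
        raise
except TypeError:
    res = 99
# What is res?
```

Step-by-step execution trace:
1. Inner try: `raise TypeError("error")` raises TypeError.
2. Inner `except TypeError` matches → res = 5.
3. bare `raise` re-raises the same TypeError.
4. Outer `except TypeError` matches → res = 99.
Result: 99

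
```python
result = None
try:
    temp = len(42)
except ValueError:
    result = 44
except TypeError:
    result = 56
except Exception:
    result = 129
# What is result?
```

Step-by-step execution trace:
1. `temp = len(42)` raises TypeError.
2. `except ValueError` does not match TypeError; skipped.
3. `except TypeError` matches → result = 56.
4. Remaining except clauses are skipped.
Result: 56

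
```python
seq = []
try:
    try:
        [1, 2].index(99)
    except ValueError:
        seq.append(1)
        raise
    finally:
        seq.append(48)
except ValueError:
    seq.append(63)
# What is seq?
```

Step-by-step execution trace:
1. Inner try: `[1, 2].index(99)` raises ValueError.
2. Inner `except ValueError` matches → `seq.append(1)` → seq = [1].
3. bare `raise` re-raises ValueError.
4. Inner `finally` runs during unwinding: `seq.append(48)` → seq = [1, 48].
5. Outer `except ValueError` matches → `seq.append(63)` → seq = [1, 48, 63].
Result: [1, 48, 63]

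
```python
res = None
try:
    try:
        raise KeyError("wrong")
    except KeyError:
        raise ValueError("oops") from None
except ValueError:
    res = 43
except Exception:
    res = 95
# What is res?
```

Step-by-step execution trace:
1. Inner try raises KeyError; inner `except KeyError` catches it.
2. `raise ValueError(...) from None` raises ValueError (from None suppresses __context__, but the active exception is still ValueError).
3. Outer `except ValueError` matches → res = 43.
4. `except Exception` is not reached.
Result: 43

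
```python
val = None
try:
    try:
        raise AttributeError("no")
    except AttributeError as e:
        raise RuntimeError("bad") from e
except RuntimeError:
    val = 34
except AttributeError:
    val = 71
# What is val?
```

Step-by-step execution trace:
1. Inner try raises AttributeError; inner `except AttributeError as e` catches it.
2. `raise RuntimeError(...) from e` raises RuntimeError (AttributeError is attached as __cause__, but only RuntimeError is active).
3. Outer `except RuntimeError` matches → val = 34.
4. `except AttributeError` is not reached.
Result: 34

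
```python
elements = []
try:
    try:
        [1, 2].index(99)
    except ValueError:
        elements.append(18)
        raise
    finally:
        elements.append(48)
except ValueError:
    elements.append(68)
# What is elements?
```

Step-by-step execution trace:
1. Inner try: `[1, 2].index(99)` raises ValueError.
2. Inner `except ValueError` matches → `elements.append(18)` → elements = [18].
3. bare `raise` re-raises ValueError.
4. Inner `finally` runs during unwinding: `elements.append(48)` → elements = [18, 48].
5. Outer `except ValueError` matches → `elements.append(68)` → elements = [18, 48, 68].
Result: [18, 48, 68]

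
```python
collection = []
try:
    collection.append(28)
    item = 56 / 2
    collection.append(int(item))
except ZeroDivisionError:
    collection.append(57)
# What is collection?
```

Step-by-step execution trace:
1. try: `collection.append(28)` → collection = [28].
2. `item = 56 / 2` → item = 28.0. No exception raised.
3. `collection.append(int(item))` → collection = [28, 28].
4. `except ZeroDivisionError` is skipped (no exception was raised).
Result: [28, 28]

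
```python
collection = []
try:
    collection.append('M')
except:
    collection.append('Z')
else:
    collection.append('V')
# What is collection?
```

Step-by-step execution trace:
1. try: `collection.append('M')` → collection = ['M']. No exception raised.
2. `except` is skipped.
3. `else` runs (try completed without exception): `collection.append('V')` → collection = ['M', 'V'].
Result: ['M', 'V']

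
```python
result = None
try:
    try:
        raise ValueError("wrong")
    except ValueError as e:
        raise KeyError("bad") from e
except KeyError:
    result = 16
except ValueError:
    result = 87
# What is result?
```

Step-by-step execution trace:
1. Inner try raises ValueError; inner `except ValueError as e` catches it.
2. `raise KeyError(...) from e` raises KeyError (ValueError is attached as __cause__, but only KeyError is active).
3. Outer `except KeyError` matches → result = 16.
4. `except ValueError` is not reached.
Result: 16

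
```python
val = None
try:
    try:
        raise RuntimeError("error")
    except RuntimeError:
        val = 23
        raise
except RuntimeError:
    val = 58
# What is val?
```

Step-by-step execution trace:
1. Inner try: `raise RuntimeError("error")` raises RuntimeError.
2. Inner `except RuntimeError` matches → val = 23.
3. bare `raise` re-raises the same RuntimeError.
4. Outer `except RuntimeError` matches → val = 58.
Result: 58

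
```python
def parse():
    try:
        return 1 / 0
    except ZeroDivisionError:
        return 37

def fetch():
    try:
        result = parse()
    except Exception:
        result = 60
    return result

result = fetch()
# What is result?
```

Step-by-step execution trace:
1. `fetch()` calls `parse()`.
2. In parse: `1 / 0` raises ZeroDivisionError; `except ZeroDivisionError` catches it → returns 37.
3. In fetch: `result = parse()` → result = 37. No exception reaches fetch.
4. `except Exception` is skipped; fetch returns 37.
5. result = 37.
Result: 37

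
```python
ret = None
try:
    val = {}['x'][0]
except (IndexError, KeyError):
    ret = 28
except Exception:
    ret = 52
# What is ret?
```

Step-by-step execution trace:
1. `val = {}['x'][0]` raises KeyError.
2. `except (IndexError, KeyError)` matches (KeyError is in the tuple) → ret = 28.
3. `except Exception` is not reached.
Result: 28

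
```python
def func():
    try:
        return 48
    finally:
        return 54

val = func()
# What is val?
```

Step-by-step execution trace:
1. `func()` enters try: `return 48` sets pending return value 48.
2. Before returning, `finally: return 54` runs and overrides the pending return.
3. func() returns 54 → val = 54.
Result: 54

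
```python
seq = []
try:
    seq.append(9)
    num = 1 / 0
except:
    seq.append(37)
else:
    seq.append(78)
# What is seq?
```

Step-by-step execution trace:
1. try: `seq.append(9)` → seq = [9].
2. `num = 1 / 0` raises ZeroDivisionError.
3. bare `except` matches → `seq.append(37)` → seq = [9, 37].
4. `else` is skipped (an exception was raised).
Result: [9, 37]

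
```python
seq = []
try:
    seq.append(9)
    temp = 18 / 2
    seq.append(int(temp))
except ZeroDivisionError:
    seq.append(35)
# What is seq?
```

Step-by-step execution trace:
1. try: `seq.append(9)` → seq = [9].
2. `temp = 18 / 2` → temp = 9.0. No exception raised.
3. `seq.append(int(temp))` → seq = [9, 9].
4. `except ZeroDivisionError` is skipped (no exception was raised).
Result: [9, 9]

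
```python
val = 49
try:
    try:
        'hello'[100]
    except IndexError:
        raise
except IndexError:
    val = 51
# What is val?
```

Step-by-step execution trace:
1. Inner try: `'hello'[100]` raises IndexError.
2. Inner `except IndexError` matches; bare `raise` re-raises the same IndexError.
3. Outer `except IndexError` matches → val = 51.
Result: 51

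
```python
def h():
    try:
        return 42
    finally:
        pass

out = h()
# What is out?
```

Step-by-step execution trace:
1. `h()` enters try: `return 42` sets pending return value 42.
2. Before returning, `finally: pass` runs (no effect).
3. h() returns 42 → out = 42.
Result: 42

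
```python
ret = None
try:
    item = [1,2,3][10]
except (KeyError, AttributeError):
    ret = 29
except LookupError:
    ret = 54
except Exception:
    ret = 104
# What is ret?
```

Step-by-step execution trace:
1. `item = [1,2,3][10]` raises IndexError.
2. `except (KeyError, AttributeError)` does not match IndexError; skipped.
3. `except LookupError` matches (IndexError is a subclass of LookupError) → ret = 54.
4. `except Exception` is not reached.
Result: 54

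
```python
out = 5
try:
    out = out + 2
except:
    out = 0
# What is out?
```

Step-by-step execution trace:
1. out starts at 5.
2. try: `out = out + 2` → out = 7. No exception raised.
3. `except` is skipped.
Result: 7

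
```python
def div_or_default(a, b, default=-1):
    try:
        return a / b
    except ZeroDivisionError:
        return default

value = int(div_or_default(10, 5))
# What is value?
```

Step-by-step execution trace:
1. `div_or_default(10, 5)` enters try: `return 10 / 5` → returns 2.0. No exception raised.
2. `except ZeroDivisionError` is skipped.
3. `int(2.0)` → 2 → value = 2.
Result: 2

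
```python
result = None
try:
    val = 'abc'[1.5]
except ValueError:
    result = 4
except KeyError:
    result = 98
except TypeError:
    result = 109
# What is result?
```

Step-by-step execution trace:
1. `val = 'abc'[1.5]` raises TypeError.
2. `except ValueError` does not match TypeError; skipped.
3. `except KeyError` does not match TypeError; skipped.
4. `except TypeError` matches → result = 109.
Result: 109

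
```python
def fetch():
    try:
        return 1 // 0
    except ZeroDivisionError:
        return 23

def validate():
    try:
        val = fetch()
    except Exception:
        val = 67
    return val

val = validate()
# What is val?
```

Step-by-step execution trace:
1. `validate()` calls `fetch()`.
2. In fetch: `1 // 0` raises ZeroDivisionError; `except ZeroDivisionError` catches it → returns 23.
3. In validate: `val = fetch()` → val = 23. No exception reaches validate.
4. `except Exception` is skipped; validate returns 23.
5. val = 23.
Result: 23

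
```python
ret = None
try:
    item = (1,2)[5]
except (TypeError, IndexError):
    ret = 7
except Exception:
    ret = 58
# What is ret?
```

Step-by-step execution trace:
1. `item = (1,2)[5]` raises IndexError.
2. `except (TypeError, IndexError)` matches (IndexError is in the tuple) → ret = 7.
3. `except Exception` is not reached.
Result: 7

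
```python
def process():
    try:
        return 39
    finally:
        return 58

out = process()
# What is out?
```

Step-by-step execution trace:
1. `process()` enters try: `return 39` sets pending return value 39.
2. Before returning, `finally: return 58` runs and overrides the pending return.
3. process() returns 58 → out = 58.
Result: 58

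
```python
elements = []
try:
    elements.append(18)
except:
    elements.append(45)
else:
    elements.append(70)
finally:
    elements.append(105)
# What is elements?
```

Step-by-step execution trace:
1. try: `elements.append(18)` → elements = [18]. No exception raised.
2. `except` is skipped.
3. `else` runs: `elements.append(70)` → elements = [18, 70].
4. `finally` always runs: `elements.append(105)` → elements = [18, 70, 105].
Result: [18, 70, 105]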